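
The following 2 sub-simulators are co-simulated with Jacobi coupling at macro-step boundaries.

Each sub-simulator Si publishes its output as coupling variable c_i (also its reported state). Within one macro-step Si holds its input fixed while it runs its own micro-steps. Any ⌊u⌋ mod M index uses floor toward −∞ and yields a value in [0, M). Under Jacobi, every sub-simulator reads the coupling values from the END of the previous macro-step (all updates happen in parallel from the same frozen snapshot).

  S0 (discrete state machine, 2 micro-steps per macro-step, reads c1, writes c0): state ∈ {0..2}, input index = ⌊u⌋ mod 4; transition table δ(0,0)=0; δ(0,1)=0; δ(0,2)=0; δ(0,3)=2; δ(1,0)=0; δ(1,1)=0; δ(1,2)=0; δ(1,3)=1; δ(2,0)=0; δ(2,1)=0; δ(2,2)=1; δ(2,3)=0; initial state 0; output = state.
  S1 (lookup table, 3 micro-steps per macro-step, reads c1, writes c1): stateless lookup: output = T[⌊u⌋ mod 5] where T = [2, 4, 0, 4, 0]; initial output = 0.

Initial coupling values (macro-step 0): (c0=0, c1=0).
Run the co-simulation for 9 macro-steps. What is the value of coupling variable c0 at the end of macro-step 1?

macro 1: S0 reads c1=0 → after 2×micro: 0; S1 reads c1=0 → after 3×micro: 2 ⇒ (c0=0, c1=2)
macro 2: S0 reads c1=2 → after 2×micro: 0; S1 reads c1=2 → after 3×micro: 0 ⇒ (c0=0, c1=0)
macro 3: S0 reads c1=0 → after 2×micro: 0; S1 reads c1=0 → after 3×micro: 2 ⇒ (c0=0, c1=2)
macro 4: S0 reads c1=2 → after 2×micro: 0; S1 reads c1=2 → after 3×micro: 0 ⇒ (c0=0, c1=0)
macro 5: S0 reads c1=0 → after 2×micro: 0; S1 reads c1=0 → after 3×micro: 2 ⇒ (c0=0, c1=2)
macro 6: S0 reads c1=2 → after 2×micro: 0; S1 reads c1=2 → after 3×micro: 0 ⇒ (c0=0, c1=0)
macro 7: S0 reads c1=0 → after 2×micro: 0; S1 reads c1=0 → after 3×micro: 2 ⇒ (c0=0, c1=2)
macro 8: S0 reads c1=2 → after 2×micro: 0; S1 reads c1=2 → after 3×micro: 0 ⇒ (c0=0, c1=0)
macro 9: S0 reads c1=0 → after 2×micro: 0; S1 reads c1=0 → after 3×micro: 2 ⇒ (c0=0, c1=2)

c0 at macro-step 1 = 0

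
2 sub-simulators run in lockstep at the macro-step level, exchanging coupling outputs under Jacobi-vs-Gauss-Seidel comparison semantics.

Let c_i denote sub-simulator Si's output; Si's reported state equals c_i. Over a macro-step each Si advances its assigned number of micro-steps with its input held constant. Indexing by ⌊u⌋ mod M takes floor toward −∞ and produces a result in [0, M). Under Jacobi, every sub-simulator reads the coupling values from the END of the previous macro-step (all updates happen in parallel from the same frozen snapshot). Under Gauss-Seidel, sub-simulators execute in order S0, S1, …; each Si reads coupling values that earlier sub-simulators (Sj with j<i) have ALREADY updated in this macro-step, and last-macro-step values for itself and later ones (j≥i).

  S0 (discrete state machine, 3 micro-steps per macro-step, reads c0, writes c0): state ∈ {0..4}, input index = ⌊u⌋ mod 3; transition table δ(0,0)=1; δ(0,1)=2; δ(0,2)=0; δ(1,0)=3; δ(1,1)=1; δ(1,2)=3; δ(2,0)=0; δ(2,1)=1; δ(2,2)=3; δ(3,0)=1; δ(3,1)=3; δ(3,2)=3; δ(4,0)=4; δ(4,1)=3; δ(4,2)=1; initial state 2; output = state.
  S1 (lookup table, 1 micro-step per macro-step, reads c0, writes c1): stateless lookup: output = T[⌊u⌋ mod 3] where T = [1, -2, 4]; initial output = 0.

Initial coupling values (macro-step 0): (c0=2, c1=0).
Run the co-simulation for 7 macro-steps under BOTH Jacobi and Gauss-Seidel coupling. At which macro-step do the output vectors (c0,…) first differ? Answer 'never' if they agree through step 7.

first divergence at macro-step: 1

[Jacobi] macro 1: S0 reads c0=2 → after 3×micro: 3; S1 reads c0=2 → after 1×micro: 4 ⇒ (c0=3, c1=4)
[Jacobi] macro 2: S0 reads c0=3 → after 3×micro: 1; S1 reads c0=3 → after 1×micro: 1 ⇒ (c0=1, c1=1)
[Jacobi] macro 3: S0 reads c0=1 → after 3×micro: 1; S1 reads c0=1 → after 1×micro: -2 ⇒ (c0=1, c1=-2)
[Jacobi] macro 4: S0 reads c0=1 → after 3×micro: 1; S1 reads c0=1 → after 1×micro: -2 ⇒ (c0=1, c1=-2)
[Jacobi] macro 5: S0 reads c0=1 → after 3×micro: 1; S1 reads c0=1 → after 1×micro: -2 ⇒ (c0=1, c1=-2)
[Jacobi] macro 6: S0 reads c0=1 → after 3×micro: 1; S1 reads c0=1 → after 1×micro: -2 ⇒ (c0=1, c1=-2)
[Jacobi] macro 7: S0 reads c0=1 → after 3×micro: 1; S1 reads c0=1 → after 1×micro: -2 ⇒ (c0=1, c1=-2)
[Gauss-Seidel] macro 1: S0 reads c0=2 → after 3×micro: 3; S1 reads c0=3 → after 1×micro: 1 ⇒ (c0=3, c1=1)
[Gauss-Seidel] macro 2: S0 reads c0=3 → after 3×micro: 1; S1 reads c0=1 → after 1×micro: -2 ⇒ (c0=1, c1=-2)
[Gauss-Seidel] macro 3: S0 reads c0=1 → after 3×micro: 1; S1 reads c0=1 → after 1×micro: -2 ⇒ (c0=1, c1=-2)
[Gauss-Seidel] macro 4: S0 reads c0=1 → after 3×micro: 1; S1 reads c0=1 → after 1×micro: -2 ⇒ (c0=1, c1=-2)
[Gauss-Seidel] macro 5: S0 reads c0=1 → after 3×micro: 1; S1 reads c0=1 → after 1×micro: -2 ⇒ (c0=1, c1=-2)
[Gauss-Seidel] macro 6: S0 reads c0=1 → after 3×micro: 1; S1 reads c0=1 → after 1×micro: -2 ⇒ (c0=1, c1=-2)
[Gauss-Seidel] macro 7: S0 reads c0=1 → after 3×micro: 1; S1 reads c0=1 → after 1×micro: -2 ⇒ (c0=1, c1=-2)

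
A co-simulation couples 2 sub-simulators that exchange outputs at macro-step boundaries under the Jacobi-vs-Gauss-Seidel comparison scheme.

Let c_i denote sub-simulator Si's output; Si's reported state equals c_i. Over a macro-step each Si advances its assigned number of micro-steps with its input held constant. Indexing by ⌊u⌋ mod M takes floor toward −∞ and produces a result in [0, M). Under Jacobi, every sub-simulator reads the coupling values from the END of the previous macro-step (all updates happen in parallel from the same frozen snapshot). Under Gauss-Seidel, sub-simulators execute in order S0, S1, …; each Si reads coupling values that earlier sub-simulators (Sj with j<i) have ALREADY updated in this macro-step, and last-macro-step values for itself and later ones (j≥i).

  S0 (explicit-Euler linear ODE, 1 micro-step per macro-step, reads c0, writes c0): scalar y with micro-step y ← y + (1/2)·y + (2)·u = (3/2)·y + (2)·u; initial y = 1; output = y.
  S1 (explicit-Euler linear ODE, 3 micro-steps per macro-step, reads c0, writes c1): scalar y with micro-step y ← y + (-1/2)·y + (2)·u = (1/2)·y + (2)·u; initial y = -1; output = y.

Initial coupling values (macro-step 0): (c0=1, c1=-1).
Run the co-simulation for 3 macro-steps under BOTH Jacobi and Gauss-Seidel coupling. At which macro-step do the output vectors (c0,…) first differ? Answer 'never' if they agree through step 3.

[Jacobi] macro 1: S0 reads c0=1 → after 1×micro: 7/2; S1 reads c0=1 → after 3×micro: 27/8 ⇒ (c0=7/2, c1=27/8)
[Jacobi] macro 2: S0 reads c0=7/2 → after 1×micro: 49/4; S1 reads c0=7/2 → after 3×micro: 811/64 ⇒ (c0=49/4, c1=811/64)
[Jacobi] macro 3: S0 reads c0=49/4 → after 1×micro: 343/8; S1 reads c0=49/4 → after 3×micro: 22763/512 ⇒ (c0=343/8, c1=22763/512)
[Gauss-Seidel] macro 1: S0 reads c0=1 → after 1×micro: 7/2; S1 reads c0=7/2 → after 3×micro: 97/8 ⇒ (c0=7/2, c1=97/8)
[Gauss-Seidel] macro 2: S0 reads c0=7/2 → after 1×micro: 49/4; S1 reads c0=49/4 → after 3×micro: 2841/64 ⇒ (c0=49/4, c1=2841/64)
[Gauss-Seidel] macro 3: S0 reads c0=49/4 → after 1×micro: 343/8; S1 reads c0=343/8 → after 3×micro: 79673/512 ⇒ (c0=343/8, c1=79673/512)

first divergence at macro-step: 1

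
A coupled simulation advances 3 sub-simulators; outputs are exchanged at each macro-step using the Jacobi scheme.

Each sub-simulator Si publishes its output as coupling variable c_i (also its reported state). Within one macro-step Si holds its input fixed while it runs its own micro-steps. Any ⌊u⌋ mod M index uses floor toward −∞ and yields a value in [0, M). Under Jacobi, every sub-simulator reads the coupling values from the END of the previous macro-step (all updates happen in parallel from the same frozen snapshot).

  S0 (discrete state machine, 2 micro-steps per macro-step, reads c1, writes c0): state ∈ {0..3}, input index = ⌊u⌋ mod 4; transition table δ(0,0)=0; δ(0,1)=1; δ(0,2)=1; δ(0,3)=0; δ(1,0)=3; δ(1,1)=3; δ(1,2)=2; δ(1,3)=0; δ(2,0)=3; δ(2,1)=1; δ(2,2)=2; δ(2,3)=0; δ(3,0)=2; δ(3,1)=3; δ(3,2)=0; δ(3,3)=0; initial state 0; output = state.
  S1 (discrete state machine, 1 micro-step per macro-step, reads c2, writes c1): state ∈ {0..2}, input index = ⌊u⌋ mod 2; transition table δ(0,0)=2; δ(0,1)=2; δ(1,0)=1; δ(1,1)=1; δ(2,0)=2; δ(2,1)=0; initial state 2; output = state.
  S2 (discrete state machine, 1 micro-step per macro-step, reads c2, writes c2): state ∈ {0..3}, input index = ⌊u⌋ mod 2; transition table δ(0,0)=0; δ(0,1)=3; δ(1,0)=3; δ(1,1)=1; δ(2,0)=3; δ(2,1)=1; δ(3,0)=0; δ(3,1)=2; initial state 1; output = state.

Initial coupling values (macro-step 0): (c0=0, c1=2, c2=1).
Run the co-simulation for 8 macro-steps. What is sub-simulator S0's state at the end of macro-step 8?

S0 state at macro-step 8 = 2

macro 1: S0 reads c1=2 → after 2×micro: 2; S1 reads c2=1 → after 1×micro: 0; S2 reads c2=1 → after 1×micro: 1 ⇒ (c0=2, c1=0, c2=1)
macro 2: S0 reads c1=0 → after 2×micro: 2; S1 reads c2=1 → after 1×micro: 2; S2 reads c2=1 → after 1×micro: 1 ⇒ (c0=2, c1=2, c2=1)
macro 3: S0 reads c1=2 → after 2×micro: 2; S1 reads c2=1 → after 1×micro: 0; S2 reads c2=1 → after 1×micro: 1 ⇒ (c0=2, c1=0, c2=1)
macro 4: S0 reads c1=0 → after 2×micro: 2; S1 reads c2=1 → after 1×micro: 2; S2 reads c2=1 → after 1×micro: 1 ⇒ (c0=2, c1=2, c2=1)
macro 5: S0 reads c1=2 → after 2×micro: 2; S1 reads c2=1 → after 1×micro: 0; S2 reads c2=1 → after 1×micro: 1 ⇒ (c0=2, c1=0, c2=1)
macro 6: S0 reads c1=0 → after 2×micro: 2; S1 reads c2=1 → after 1×micro: 2; S2 reads c2=1 → after 1×micro: 1 ⇒ (c0=2, c1=2, c2=1)
macro 7: S0 reads c1=2 → after 2×micro: 2; S1 reads c2=1 → after 1×micro: 0; S2 reads c2=1 → after 1×micro: 1 ⇒ (c0=2, c1=0, c2=1)
macro 8: S0 reads c1=0 → after 2×micro: 2; S1 reads c2=1 → after 1×micro: 2; S2 reads c2=1 → after 1×micro: 1 ⇒ (c0=2, c1=2, c2=1)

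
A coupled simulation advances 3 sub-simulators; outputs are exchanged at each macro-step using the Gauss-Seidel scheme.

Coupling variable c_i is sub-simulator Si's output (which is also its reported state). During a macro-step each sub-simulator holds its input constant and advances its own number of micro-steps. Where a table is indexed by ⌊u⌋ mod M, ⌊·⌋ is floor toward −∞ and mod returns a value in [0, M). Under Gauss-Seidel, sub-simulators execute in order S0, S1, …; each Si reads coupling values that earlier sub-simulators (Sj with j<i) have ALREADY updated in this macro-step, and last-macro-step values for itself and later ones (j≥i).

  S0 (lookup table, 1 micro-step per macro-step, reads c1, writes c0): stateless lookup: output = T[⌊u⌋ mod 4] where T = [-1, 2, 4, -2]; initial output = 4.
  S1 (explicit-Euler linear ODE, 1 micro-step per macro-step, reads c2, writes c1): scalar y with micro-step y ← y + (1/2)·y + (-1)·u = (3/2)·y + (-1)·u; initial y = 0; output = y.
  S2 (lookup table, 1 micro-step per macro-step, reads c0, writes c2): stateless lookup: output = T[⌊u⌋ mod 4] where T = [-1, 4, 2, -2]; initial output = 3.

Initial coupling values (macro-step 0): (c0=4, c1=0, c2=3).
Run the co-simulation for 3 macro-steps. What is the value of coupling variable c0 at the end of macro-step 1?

macro 1: S0 reads c1=0 → after 1×micro: -1; S1 reads c2=3 → after 1×micro: -3; S2 reads c0=-1 → after 1×micro: -2 ⇒ (c0=-1, c1=-3, c2=-2)
macro 2: S0 reads c1=-3 → after 1×micro: 2; S1 reads c2=-2 → after 1×micro: -5/2; S2 reads c0=2 → after 1×micro: 2 ⇒ (c0=2, c1=-5/2, c2=2)
macro 3: S0 reads c1=-5/2 → after 1×micro: 2; S1 reads c2=2 → after 1×micro: -23/4; S2 reads c0=2 → after 1×micro: 2 ⇒ (c0=2, c1=-23/4, c2=2)

c0 at macro-step 1 = -1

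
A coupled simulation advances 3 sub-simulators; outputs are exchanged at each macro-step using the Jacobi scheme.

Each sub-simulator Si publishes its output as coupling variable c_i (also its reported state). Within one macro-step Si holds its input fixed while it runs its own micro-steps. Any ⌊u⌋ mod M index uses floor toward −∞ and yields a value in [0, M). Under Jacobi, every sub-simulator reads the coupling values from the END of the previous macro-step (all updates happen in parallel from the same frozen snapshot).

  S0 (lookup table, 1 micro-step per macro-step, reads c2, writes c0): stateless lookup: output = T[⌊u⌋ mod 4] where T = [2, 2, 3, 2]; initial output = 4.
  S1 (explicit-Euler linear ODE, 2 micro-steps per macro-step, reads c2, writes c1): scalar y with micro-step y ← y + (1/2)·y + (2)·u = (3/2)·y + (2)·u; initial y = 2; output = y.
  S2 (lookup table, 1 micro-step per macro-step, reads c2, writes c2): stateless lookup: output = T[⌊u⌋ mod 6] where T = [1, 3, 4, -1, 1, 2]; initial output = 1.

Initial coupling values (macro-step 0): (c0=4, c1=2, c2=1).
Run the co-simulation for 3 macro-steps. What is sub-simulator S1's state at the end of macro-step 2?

S1 state at macro-step 2 = 291/8

macro 1: S0 reads c2=1 → after 1×micro: 2; S1 reads c2=1 → after 2×micro: 19/2; S2 reads c2=1 → after 1×micro: 3 ⇒ (c0=2, c1=19/2, c2=3)
macro 2: S0 reads c2=3 → after 1×micro: 2; S1 reads c2=3 → after 2×micro: 291/8; S2 reads c2=3 → after 1×micro: -1 ⇒ (c0=2, c1=291/8, c2=-1)
macro 3: S0 reads c2=-1 → after 1×micro: 2; S1 reads c2=-1 → after 2×micro: 2459/32; S2 reads c2=-1 → after 1×micro: 2 ⇒ (c0=2, c1=2459/32, c2=2)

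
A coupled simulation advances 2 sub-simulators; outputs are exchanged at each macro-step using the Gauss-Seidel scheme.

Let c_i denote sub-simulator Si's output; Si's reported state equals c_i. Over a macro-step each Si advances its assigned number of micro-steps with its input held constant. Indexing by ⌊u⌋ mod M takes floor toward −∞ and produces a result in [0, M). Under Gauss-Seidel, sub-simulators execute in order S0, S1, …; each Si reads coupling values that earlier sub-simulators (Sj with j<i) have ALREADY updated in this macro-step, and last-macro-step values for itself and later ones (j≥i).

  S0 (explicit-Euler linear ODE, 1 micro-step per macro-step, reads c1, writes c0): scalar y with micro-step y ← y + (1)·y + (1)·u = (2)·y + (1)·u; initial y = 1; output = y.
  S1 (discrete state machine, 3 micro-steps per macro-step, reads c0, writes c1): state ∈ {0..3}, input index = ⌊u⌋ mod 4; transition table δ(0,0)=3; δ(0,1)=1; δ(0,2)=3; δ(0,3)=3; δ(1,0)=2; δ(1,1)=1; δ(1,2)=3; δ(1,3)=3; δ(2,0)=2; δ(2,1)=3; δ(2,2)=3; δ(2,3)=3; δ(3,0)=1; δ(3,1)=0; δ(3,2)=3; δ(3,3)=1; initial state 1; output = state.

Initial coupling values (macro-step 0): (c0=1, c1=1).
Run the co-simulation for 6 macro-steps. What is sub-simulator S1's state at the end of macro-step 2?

macro 1: S0 reads c1=1 → after 1×micro: 3; S1 reads c0=3 → after 3×micro: 3 ⇒ (c0=3, c1=3)
macro 2: S0 reads c1=3 → after 1×micro: 9; S1 reads c0=9 → after 3×micro: 1 ⇒ (c0=9, c1=1)
macro 3: S0 reads c1=1 → after 1×micro: 19; S1 reads c0=19 → after 3×micro: 3 ⇒ (c0=19, c1=3)
macro 4: S0 reads c1=3 → after 1×micro: 41; S1 reads c0=41 → after 3×micro: 1 ⇒ (c0=41, c1=1)
macro 5: S0 reads c1=1 → after 1×micro: 83; S1 reads c0=83 → after 3×micro: 3 ⇒ (c0=83, c1=3)
macro 6: S0 reads c1=3 → after 1×micro: 169; S1 reads c0=169 → after 3×micro: 1 ⇒ (c0=169, c1=1)

S1 state at macro-step 2 = 1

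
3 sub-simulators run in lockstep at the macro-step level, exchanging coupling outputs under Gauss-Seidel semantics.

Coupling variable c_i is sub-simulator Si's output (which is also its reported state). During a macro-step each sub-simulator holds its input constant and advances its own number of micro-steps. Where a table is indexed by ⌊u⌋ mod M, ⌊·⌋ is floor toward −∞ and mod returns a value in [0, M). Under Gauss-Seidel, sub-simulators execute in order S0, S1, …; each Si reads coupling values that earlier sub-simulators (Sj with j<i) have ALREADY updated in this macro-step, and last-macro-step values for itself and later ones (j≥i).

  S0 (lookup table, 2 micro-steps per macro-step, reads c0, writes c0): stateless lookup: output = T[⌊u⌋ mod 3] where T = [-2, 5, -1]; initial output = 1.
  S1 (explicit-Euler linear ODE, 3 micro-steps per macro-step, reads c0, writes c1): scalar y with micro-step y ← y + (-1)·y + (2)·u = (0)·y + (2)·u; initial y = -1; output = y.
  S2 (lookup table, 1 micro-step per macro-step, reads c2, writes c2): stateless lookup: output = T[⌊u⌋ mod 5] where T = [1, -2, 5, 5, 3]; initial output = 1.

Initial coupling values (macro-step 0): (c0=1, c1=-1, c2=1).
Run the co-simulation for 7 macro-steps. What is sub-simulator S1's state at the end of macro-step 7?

S1 state at macro-step 7 = -2

macro 1: S0 reads c0=1 → after 2×micro: 5; S1 reads c0=5 → after 3×micro: 10; S2 reads c2=1 → after 1×micro: -2 ⇒ (c0=5, c1=10, c2=-2)
macro 2: S0 reads c0=5 → after 2×micro: -1; S1 reads c0=-1 → after 3×micro: -2; S2 reads c2=-2 → after 1×micro: 5 ⇒ (c0=-1, c1=-2, c2=5)
macro 3: S0 reads c0=-1 → after 2×micro: -1; S1 reads c0=-1 → after 3×micro: -2; S2 reads c2=5 → after 1×micro: 1 ⇒ (c0=-1, c1=-2, c2=1)
macro 4: S0 reads c0=-1 → after 2×micro: -1; S1 reads c0=-1 → after 3×micro: -2; S2 reads c2=1 → after 1×micro: -2 ⇒ (c0=-1, c1=-2, c2=-2)
macro 5: S0 reads c0=-1 → after 2×micro: -1; S1 reads c0=-1 → after 3×micro: -2; S2 reads c2=-2 → after 1×micro: 5 ⇒ (c0=-1, c1=-2, c2=5)
macro 6: S0 reads c0=-1 → after 2×micro: -1; S1 reads c0=-1 → after 3×micro: -2; S2 reads c2=5 → after 1×micro: 1 ⇒ (c0=-1, c1=-2, c2=1)
macro 7: S0 reads c0=-1 → after 2×micro: -1; S1 reads c0=-1 → after 3×micro: -2; S2 reads c2=1 → after 1×micro: -2 ⇒ (c0=-1, c1=-2, c2=-2)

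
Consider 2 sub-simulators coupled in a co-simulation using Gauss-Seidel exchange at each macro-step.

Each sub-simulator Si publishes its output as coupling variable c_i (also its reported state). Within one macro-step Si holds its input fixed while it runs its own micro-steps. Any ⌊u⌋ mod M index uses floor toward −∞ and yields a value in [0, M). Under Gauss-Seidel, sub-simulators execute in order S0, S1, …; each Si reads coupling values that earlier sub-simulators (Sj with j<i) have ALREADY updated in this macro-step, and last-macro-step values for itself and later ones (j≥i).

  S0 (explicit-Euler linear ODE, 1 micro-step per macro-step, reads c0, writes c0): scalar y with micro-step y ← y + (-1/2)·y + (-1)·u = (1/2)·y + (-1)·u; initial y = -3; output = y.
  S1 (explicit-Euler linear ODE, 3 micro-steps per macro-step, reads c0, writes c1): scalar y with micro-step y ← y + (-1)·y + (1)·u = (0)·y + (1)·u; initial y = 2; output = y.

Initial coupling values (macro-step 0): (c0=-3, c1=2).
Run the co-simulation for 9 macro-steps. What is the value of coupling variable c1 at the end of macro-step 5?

macro 1: S0 reads c0=-3 → after 1×micro: 3/2; S1 reads c0=3/2 → after 3×micro: 3/2 ⇒ (c0=3/2, c1=3/2)
macro 2: S0 reads c0=3/2 → after 1×micro: -3/4; S1 reads c0=-3/4 → after 3×micro: -3/4 ⇒ (c0=-3/4, c1=-3/4)
macro 3: S0 reads c0=-3/4 → after 1×micro: 3/8; S1 reads c0=3/8 → after 3×micro: 3/8 ⇒ (c0=3/8, c1=3/8)
macro 4: S0 reads c0=3/8 → after 1×micro: -3/16; S1 reads c0=-3/16 → after 3×micro: -3/16 ⇒ (c0=-3/16, c1=-3/16)
macro 5: S0 reads c0=-3/16 → after 1×micro: 3/32; S1 reads c0=3/32 → after 3×micro: 3/32 ⇒ (c0=3/32, c1=3/32)
macro 6: S0 reads c0=3/32 → after 1×micro: -3/64; S1 reads c0=-3/64 → after 3×micro: -3/64 ⇒ (c0=-3/64, c1=-3/64)
macro 7: S0 reads c0=-3/64 → after 1×micro: 3/128; S1 reads c0=3/128 → after 3×micro: 3/128 ⇒ (c0=3/128, c1=3/128)
macro 8: S0 reads c0=3/128 → after 1×micro: -3/256; S1 reads c0=-3/256 → after 3×micro: -3/256 ⇒ (c0=-3/256, c1=-3/256)
macro 9: S0 reads c0=-3/256 → after 1×micro: 3/512; S1 reads c0=3/512 → after 3×micro: 3/512 ⇒ (c0=3/512, c1=3/512)

c1 at macro-step 5 = 3/32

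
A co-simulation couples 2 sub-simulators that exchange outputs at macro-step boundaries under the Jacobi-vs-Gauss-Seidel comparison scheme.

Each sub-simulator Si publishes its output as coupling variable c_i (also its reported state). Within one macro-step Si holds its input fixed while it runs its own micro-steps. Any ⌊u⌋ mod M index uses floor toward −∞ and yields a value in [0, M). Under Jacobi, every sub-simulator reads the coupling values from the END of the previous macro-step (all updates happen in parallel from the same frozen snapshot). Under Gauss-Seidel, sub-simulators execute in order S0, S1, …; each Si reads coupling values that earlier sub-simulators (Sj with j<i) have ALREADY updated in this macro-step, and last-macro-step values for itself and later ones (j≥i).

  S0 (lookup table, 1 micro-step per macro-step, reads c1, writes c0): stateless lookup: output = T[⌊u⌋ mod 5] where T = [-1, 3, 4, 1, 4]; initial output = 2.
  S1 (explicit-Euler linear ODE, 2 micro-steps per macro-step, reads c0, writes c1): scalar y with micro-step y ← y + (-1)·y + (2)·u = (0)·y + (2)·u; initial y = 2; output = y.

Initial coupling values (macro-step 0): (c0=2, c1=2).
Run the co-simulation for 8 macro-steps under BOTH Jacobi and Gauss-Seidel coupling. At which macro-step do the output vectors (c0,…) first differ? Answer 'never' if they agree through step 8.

first divergence at macro-step: 1

[Jacobi] macro 1: S0 reads c1=2 → after 1×micro: 4; S1 reads c0=2 → after 2×micro: 4 ⇒ (c0=4, c1=4)
[Jacobi] macro 2: S0 reads c1=4 → after 1×micro: 4; S1 reads c0=4 → after 2×micro: 8 ⇒ (c0=4, c1=8)
[Jacobi] macro 3: S0 reads c1=8 → after 1×micro: 1; S1 reads c0=4 → after 2×micro: 8 ⇒ (c0=1, c1=8)
[Jacobi] macro 4: S0 reads c1=8 → after 1×micro: 1; S1 reads c0=1 → after 2×micro: 2 ⇒ (c0=1, c1=2)
[Jacobi] macro 5: S0 reads c1=2 → after 1×micro: 4; S1 reads c0=1 → after 2×micro: 2 ⇒ (c0=4, c1=2)
[Jacobi] macro 6: S0 reads c1=2 → after 1×micro: 4; S1 reads c0=4 → after 2×micro: 8 ⇒ (c0=4, c1=8)
[Jacobi] macro 7: S0 reads c1=8 → after 1×micro: 1; S1 reads c0=4 → after 2×micro: 8 ⇒ (c0=1, c1=8)
[Jacobi] macro 8: S0 reads c1=8 → after 1×micro: 1; S1 reads c0=1 → after 2×micro: 2 ⇒ (c0=1, c1=2)
[Gauss-Seidel] macro 1: S0 reads c1=2 → after 1×micro: 4; S1 reads c0=4 → after 2×micro: 8 ⇒ (c0=4, c1=8)
[Gauss-Seidel] macro 2: S0 reads c1=8 → after 1×micro: 1; S1 reads c0=1 → after 2×micro: 2 ⇒ (c0=1, c1=2)
[Gauss-Seidel] macro 3: S0 reads c1=2 → after 1×micro: 4; S1 reads c0=4 → after 2×micro: 8 ⇒ (c0=4, c1=8)
[Gauss-Seidel] macro 4: S0 reads c1=8 → after 1×micro: 1; S1 reads c0=1 → after 2×micro: 2 ⇒ (c0=1, c1=2)
[Gauss-Seidel] macro 5: S0 reads c1=2 → after 1×micro: 4; S1 reads c0=4 → after 2×micro: 8 ⇒ (c0=4, c1=8)
[Gauss-Seidel] macro 6: S0 reads c1=8 → after 1×micro: 1; S1 reads c0=1 → after 2×micro: 2 ⇒ (c0=1, c1=2)
[Gauss-Seidel] macro 7: S0 reads c1=2 → after 1×micro: 4; S1 reads c0=4 → after 2×micro: 8 ⇒ (c0=4, c1=8)
[Gauss-Seidel] macro 8: S0 reads c1=8 → after 1×micro: 1; S1 reads c0=1 → after 2×micro: 2 ⇒ (c0=1, c1=2)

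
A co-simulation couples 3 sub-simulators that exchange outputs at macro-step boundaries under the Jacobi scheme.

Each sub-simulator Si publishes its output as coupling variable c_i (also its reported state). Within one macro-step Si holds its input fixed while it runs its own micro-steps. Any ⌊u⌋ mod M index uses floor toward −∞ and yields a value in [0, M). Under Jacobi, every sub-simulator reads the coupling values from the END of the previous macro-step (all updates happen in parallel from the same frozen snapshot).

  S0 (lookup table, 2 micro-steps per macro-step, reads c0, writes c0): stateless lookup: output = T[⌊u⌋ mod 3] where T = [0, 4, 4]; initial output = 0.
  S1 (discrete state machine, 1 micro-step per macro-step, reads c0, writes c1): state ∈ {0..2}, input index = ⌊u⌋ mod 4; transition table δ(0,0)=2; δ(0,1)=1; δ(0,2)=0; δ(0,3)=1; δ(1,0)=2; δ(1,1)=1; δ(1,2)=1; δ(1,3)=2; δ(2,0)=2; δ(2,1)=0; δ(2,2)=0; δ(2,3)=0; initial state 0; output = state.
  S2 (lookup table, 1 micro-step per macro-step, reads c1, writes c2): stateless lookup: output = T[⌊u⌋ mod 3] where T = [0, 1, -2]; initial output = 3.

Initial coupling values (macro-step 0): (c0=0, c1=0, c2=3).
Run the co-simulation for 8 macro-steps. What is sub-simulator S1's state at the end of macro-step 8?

S1 state at macro-step 8 = 2

macro 1: S0 reads c0=0 → after 2×micro: 0; S1 reads c0=0 → after 1×micro: 2; S2 reads c1=0 → after 1×micro: 0 ⇒ (c0=0, c1=2, c2=0)
macro 2: S0 reads c0=0 → after 2×micro: 0; S1 reads c0=0 → after 1×micro: 2; S2 reads c1=2 → after 1×micro: -2 ⇒ (c0=0, c1=2, c2=-2)
macro 3: S0 reads c0=0 → after 2×micro: 0; S1 reads c0=0 → after 1×micro: 2; S2 reads c1=2 → after 1×micro: -2 ⇒ (c0=0, c1=2, c2=-2)
macro 4: S0 reads c0=0 → after 2×micro: 0; S1 reads c0=0 → after 1×micro: 2; S2 reads c1=2 → after 1×micro: -2 ⇒ (c0=0, c1=2, c2=-2)
macro 5: S0 reads c0=0 → after 2×micro: 0; S1 reads c0=0 → after 1×micro: 2; S2 reads c1=2 → after 1×micro: -2 ⇒ (c0=0, c1=2, c2=-2)
macro 6: S0 reads c0=0 → after 2×micro: 0; S1 reads c0=0 → after 1×micro: 2; S2 reads c1=2 → after 1×micro: -2 ⇒ (c0=0, c1=2, c2=-2)
macro 7: S0 reads c0=0 → after 2×micro: 0; S1 reads c0=0 → after 1×micro: 2; S2 reads c1=2 → after 1×micro: -2 ⇒ (c0=0, c1=2, c2=-2)
macro 8: S0 reads c0=0 → after 2×micro: 0; S1 reads c0=0 → after 1×micro: 2; S2 reads c1=2 → after 1×micro: -2 ⇒ (c0=0, c1=2, c2=-2)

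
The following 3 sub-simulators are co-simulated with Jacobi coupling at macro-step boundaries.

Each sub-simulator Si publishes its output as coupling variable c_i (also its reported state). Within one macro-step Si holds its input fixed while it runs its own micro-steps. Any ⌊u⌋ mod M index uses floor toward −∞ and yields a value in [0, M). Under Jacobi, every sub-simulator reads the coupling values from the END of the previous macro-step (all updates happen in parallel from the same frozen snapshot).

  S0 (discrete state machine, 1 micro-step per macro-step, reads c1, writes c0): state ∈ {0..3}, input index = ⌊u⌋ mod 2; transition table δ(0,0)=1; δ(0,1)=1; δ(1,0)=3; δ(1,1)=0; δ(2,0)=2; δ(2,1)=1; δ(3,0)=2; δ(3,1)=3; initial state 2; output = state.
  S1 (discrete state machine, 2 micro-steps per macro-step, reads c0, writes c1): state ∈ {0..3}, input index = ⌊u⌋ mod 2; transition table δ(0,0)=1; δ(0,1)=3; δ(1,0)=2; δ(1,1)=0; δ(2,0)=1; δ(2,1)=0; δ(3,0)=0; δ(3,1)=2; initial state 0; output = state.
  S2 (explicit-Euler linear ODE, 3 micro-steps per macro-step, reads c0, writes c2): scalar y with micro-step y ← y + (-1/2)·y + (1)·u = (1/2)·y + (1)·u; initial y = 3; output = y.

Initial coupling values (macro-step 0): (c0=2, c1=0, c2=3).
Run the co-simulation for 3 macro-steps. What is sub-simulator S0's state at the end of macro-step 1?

macro 1: S0 reads c1=0 → after 1×micro: 2; S1 reads c0=2 → after 2×micro: 2; S2 reads c0=2 → after 3×micro: 31/8 ⇒ (c0=2, c1=2, c2=31/8)
macro 2: S0 reads c1=2 → after 1×micro: 2; S1 reads c0=2 → after 2×micro: 2; S2 reads c0=2 → after 3×micro: 255/64 ⇒ (c0=2, c1=2, c2=255/64)
macro 3: S0 reads c1=2 → after 1×micro: 2; S1 reads c0=2 → after 2×micro: 2; S2 reads c0=2 → after 3×micro: 2047/512 ⇒ (c0=2, c1=2, c2=2047/512)

S0 state at macro-step 1 = 2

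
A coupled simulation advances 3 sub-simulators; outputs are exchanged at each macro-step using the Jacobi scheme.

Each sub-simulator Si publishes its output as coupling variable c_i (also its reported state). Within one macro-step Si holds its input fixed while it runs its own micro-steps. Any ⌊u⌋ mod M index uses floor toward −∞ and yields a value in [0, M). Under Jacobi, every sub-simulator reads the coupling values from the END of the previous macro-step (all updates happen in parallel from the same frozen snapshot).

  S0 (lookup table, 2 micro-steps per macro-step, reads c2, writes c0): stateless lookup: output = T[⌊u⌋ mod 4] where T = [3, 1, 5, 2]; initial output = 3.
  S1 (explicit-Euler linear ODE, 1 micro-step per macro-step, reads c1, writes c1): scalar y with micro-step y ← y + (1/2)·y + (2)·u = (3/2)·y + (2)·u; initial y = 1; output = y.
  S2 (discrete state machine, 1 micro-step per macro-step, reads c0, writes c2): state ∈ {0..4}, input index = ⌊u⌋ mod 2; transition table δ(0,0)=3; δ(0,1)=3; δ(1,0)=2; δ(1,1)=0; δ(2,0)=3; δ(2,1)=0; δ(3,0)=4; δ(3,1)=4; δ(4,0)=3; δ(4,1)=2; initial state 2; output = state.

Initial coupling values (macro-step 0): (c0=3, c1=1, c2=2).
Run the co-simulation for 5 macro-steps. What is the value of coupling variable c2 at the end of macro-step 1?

c2 at macro-step 1 = 0

macro 1: S0 reads c2=2 → after 2×micro: 5; S1 reads c1=1 → after 1×micro: 7/2; S2 reads c0=3 → after 1×micro: 0 ⇒ (c0=5, c1=7/2, c2=0)
macro 2: S0 reads c2=0 → after 2×micro: 3; S1 reads c1=7/2 → after 1×micro: 49/4; S2 reads c0=5 → after 1×micro: 3 ⇒ (c0=3, c1=49/4, c2=3)
macro 3: S0 reads c2=3 → after 2×micro: 2; S1 reads c1=49/4 → after 1×micro: 343/8; S2 reads c0=3 → after 1×micro: 4 ⇒ (c0=2, c1=343/8, c2=4)
macro 4: S0 reads c2=4 → after 2×micro: 3; S1 reads c1=343/8 → after 1×micro: 2401/16; S2 reads c0=2 → after 1×micro: 3 ⇒ (c0=3, c1=2401/16, c2=3)
macro 5: S0 reads c2=3 → after 2×micro: 2; S1 reads c1=2401/16 → after 1×micro: 16807/32; S2 reads c0=3 → after 1×micro: 4 ⇒ (c0=2, c1=16807/32, c2=4)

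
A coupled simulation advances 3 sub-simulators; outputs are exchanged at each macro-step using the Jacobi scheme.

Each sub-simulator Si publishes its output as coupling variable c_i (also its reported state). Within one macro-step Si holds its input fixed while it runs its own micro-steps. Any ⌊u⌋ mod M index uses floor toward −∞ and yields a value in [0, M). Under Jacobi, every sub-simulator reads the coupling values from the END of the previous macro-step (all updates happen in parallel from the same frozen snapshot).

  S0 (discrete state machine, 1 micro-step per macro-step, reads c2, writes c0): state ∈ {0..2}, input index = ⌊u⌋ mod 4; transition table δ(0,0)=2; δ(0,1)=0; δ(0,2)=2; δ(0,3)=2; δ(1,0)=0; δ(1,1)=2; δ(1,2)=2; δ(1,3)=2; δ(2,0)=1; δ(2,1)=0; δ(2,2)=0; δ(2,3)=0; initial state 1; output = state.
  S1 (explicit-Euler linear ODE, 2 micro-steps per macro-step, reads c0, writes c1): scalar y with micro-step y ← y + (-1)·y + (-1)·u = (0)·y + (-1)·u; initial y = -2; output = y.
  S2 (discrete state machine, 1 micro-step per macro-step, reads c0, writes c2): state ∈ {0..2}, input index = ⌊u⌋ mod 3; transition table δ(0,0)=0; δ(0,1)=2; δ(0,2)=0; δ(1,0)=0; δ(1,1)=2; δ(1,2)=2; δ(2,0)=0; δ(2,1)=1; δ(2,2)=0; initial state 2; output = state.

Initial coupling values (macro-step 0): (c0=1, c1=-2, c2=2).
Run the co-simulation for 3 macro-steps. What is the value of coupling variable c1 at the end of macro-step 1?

c1 at macro-step 1 = -1

macro 1: S0 reads c2=2 → after 1×micro: 2; S1 reads c0=1 → after 2×micro: -1; S2 reads c0=1 → after 1×micro: 1 ⇒ (c0=2, c1=-1, c2=1)
macro 2: S0 reads c2=1 → after 1×micro: 0; S1 reads c0=2 → after 2×micro: -2; S2 reads c0=2 → after 1×micro: 2 ⇒ (c0=0, c1=-2, c2=2)
macro 3: S0 reads c2=2 → after 1×micro: 2; S1 reads c0=0 → after 2×micro: 0; S2 reads c0=0 → after 1×micro: 0 ⇒ (c0=2, c1=0, c2=0)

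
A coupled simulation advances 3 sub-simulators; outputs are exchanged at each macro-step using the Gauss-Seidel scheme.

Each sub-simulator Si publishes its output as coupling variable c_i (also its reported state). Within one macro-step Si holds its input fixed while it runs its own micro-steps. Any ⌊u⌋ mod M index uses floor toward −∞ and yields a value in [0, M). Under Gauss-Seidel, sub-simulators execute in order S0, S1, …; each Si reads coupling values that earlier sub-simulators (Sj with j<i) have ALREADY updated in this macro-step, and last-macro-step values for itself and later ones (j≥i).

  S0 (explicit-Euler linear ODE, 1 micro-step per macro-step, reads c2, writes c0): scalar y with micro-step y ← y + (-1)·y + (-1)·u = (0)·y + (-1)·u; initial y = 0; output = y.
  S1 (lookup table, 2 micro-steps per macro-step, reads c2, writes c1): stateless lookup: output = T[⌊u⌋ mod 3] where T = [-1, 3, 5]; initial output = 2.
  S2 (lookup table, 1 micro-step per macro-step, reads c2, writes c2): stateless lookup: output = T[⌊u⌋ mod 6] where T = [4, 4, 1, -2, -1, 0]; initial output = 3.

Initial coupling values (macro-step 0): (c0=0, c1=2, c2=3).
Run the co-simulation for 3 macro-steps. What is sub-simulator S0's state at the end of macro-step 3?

S0 state at macro-step 3 = 1

macro 1: S0 reads c2=3 → after 1×micro: -3; S1 reads c2=3 → after 2×micro: -1; S2 reads c2=3 → after 1×micro: -2 ⇒ (c0=-3, c1=-1, c2=-2)
macro 2: S0 reads c2=-2 → after 1×micro: 2; S1 reads c2=-2 → after 2×micro: 3; S2 reads c2=-2 → after 1×micro: -1 ⇒ (c0=2, c1=3, c2=-1)
macro 3: S0 reads c2=-1 → after 1×micro: 1; S1 reads c2=-1 → after 2×micro: 5; S2 reads c2=-1 → after 1×micro: 0 ⇒ (c0=1, c1=5, c2=0)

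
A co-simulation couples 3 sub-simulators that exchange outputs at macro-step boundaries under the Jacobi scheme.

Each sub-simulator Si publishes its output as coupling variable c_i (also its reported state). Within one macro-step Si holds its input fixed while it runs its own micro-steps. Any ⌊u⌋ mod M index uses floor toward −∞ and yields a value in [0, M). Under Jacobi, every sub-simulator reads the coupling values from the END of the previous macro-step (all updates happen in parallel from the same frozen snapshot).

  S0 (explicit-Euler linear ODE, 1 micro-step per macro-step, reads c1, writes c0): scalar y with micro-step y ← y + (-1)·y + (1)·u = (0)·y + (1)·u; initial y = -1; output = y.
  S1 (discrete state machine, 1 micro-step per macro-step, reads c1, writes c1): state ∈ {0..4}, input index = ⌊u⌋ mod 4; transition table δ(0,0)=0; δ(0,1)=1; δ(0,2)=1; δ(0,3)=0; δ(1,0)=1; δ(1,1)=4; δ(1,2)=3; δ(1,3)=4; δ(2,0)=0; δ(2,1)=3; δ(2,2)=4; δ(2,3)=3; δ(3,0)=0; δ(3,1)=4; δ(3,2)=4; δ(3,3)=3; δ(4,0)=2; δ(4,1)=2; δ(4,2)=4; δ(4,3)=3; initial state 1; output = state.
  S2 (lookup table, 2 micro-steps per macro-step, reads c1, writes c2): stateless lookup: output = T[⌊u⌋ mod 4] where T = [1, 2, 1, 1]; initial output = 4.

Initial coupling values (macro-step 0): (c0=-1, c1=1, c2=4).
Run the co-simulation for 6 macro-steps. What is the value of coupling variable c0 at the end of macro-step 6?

macro 1: S0 reads c1=1 → after 1×micro: 1; S1 reads c1=1 → after 1×micro: 4; S2 reads c1=1 → after 2×micro: 2 ⇒ (c0=1, c1=4, c2=2)
macro 2: S0 reads c1=4 → after 1×micro: 4; S1 reads c1=4 → after 1×micro: 2; S2 reads c1=4 → after 2×micro: 1 ⇒ (c0=4, c1=2, c2=1)
macro 3: S0 reads c1=2 → after 1×micro: 2; S1 reads c1=2 → after 1×micro: 4; S2 reads c1=2 → after 2×micro: 1 ⇒ (c0=2, c1=4, c2=1)
macro 4: S0 reads c1=4 → after 1×micro: 4; S1 reads c1=4 → after 1×micro: 2; S2 reads c1=4 → after 2×micro: 1 ⇒ (c0=4, c1=2, c2=1)
macro 5: S0 reads c1=2 → after 1×micro: 2; S1 reads c1=2 → after 1×micro: 4; S2 reads c1=2 → after 2×micro: 1 ⇒ (c0=2, c1=4, c2=1)
macro 6: S0 reads c1=4 → after 1×micro: 4; S1 reads c1=4 → after 1×micro: 2; S2 reads c1=4 → after 2×micro: 1 ⇒ (c0=4, c1=2, c2=1)

c0 at macro-step 6 = 4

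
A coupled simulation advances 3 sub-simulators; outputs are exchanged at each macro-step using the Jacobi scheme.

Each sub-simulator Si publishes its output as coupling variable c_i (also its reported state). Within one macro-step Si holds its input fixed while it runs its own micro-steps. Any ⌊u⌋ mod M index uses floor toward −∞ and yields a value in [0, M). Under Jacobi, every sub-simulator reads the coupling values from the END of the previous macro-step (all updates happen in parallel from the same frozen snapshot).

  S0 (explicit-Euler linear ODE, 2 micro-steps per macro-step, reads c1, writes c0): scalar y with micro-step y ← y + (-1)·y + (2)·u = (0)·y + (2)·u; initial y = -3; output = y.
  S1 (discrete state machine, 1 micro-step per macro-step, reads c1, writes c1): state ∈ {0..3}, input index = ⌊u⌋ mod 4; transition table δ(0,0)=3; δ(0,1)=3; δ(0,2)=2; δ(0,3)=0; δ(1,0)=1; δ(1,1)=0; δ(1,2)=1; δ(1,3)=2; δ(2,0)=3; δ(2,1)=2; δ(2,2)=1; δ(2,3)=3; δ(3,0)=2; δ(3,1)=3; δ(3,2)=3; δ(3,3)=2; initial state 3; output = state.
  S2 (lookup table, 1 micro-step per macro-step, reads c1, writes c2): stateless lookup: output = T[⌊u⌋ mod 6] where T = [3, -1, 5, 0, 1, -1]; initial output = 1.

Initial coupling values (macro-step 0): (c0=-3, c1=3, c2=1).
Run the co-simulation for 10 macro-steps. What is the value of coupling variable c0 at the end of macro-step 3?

c0 at macro-step 3 = 2

macro 1: S0 reads c1=3 → after 2×micro: 6; S1 reads c1=3 → after 1×micro: 2; S2 reads c1=3 → after 1×micro: 0 ⇒ (c0=6, c1=2, c2=0)
macro 2: S0 reads c1=2 → after 2×micro: 4; S1 reads c1=2 → after 1×micro: 1; S2 reads c1=2 → after 1×micro: 5 ⇒ (c0=4, c1=1, c2=5)
macro 3: S0 reads c1=1 → after 2×micro: 2; S1 reads c1=1 → after 1×micro: 0; S2 reads c1=1 → after 1×micro: -1 ⇒ (c0=2, c1=0, c2=-1)
macro 4: S0 reads c1=0 → after 2×micro: 0; S1 reads c1=0 → after 1×micro: 3; S2 reads c1=0 → after 1×micro: 3 ⇒ (c0=0, c1=3, c2=3)
macro 5: S0 reads c1=3 → after 2×micro: 6; S1 reads c1=3 → after 1×micro: 2; S2 reads c1=3 → after 1×micro: 0 ⇒ (c0=6, c1=2, c2=0)
macro 6: S0 reads c1=2 → after 2×micro: 4; S1 reads c1=2 → after 1×micro: 1; S2 reads c1=2 → after 1×micro: 5 ⇒ (c0=4, c1=1, c2=5)
macro 7: S0 reads c1=1 → after 2×micro: 2; S1 reads c1=1 → after 1×micro: 0; S2 reads c1=1 → after 1×micro: -1 ⇒ (c0=2, c1=0, c2=-1)
macro 8: S0 reads c1=0 → after 2×micro: 0; S1 reads c1=0 → after 1×micro: 3; S2 reads c1=0 → after 1×micro: 3 ⇒ (c0=0, c1=3, c2=3)
macro 9: S0 reads c1=3 → after 2×micro: 6; S1 reads c1=3 → after 1×micro: 2; S2 reads c1=3 → after 1×micro: 0 ⇒ (c0=6, c1=2, c2=0)
macro 10: S0 reads c1=2 → after 2×micro: 4; S1 reads c1=2 → after 1×micro: 1; S2 reads c1=2 → after 1×micro: 5 ⇒ (c0=4, c1=1, c2=5)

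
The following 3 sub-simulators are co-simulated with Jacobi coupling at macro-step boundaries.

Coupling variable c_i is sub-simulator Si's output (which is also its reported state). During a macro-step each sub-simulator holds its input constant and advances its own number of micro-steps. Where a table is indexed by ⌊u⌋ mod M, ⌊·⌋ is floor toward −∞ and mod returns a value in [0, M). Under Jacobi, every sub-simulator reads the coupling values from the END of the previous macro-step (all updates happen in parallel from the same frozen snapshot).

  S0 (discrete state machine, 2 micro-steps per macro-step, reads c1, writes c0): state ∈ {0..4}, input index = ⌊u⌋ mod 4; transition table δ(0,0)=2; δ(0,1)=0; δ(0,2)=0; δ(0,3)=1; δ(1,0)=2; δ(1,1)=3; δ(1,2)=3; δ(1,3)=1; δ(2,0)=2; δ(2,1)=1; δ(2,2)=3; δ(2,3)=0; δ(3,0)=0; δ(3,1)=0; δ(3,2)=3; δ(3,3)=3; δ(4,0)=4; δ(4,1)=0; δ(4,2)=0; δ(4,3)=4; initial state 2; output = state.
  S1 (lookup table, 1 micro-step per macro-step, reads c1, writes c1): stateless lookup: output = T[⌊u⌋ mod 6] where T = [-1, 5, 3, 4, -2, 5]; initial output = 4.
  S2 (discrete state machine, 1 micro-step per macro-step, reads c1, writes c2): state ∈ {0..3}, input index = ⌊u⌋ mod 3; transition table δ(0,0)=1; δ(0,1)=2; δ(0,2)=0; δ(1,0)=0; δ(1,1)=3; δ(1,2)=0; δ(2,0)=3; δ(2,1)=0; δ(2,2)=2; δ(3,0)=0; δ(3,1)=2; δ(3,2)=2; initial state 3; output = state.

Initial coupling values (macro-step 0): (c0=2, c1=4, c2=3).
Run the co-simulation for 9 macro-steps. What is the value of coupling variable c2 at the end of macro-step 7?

c2 at macro-step 7 = 2

macro 1: S0 reads c1=4 → after 2×micro: 2; S1 reads c1=4 → after 1×micro: -2; S2 reads c1=4 → after 1×micro: 2 ⇒ (c0=2, c1=-2, c2=2)
macro 2: S0 reads c1=-2 → after 2×micro: 3; S1 reads c1=-2 → after 1×micro: -2; S2 reads c1=-2 → after 1×micro: 0 ⇒ (c0=3, c1=-2, c2=0)
macro 3: S0 reads c1=-2 → after 2×micro: 3; S1 reads c1=-2 → after 1×micro: -2; S2 reads c1=-2 → after 1×micro: 2 ⇒ (c0=3, c1=-2, c2=2)
macro 4: S0 reads c1=-2 → after 2×micro: 3; S1 reads c1=-2 → after 1×micro: -2; S2 reads c1=-2 → after 1×micro: 0 ⇒ (c0=3, c1=-2, c2=0)
macro 5: S0 reads c1=-2 → after 2×micro: 3; S1 reads c1=-2 → after 1×micro: -2; S2 reads c1=-2 → after 1×micro: 2 ⇒ (c0=3, c1=-2, c2=2)
macro 6: S0 reads c1=-2 → after 2×micro: 3; S1 reads c1=-2 → after 1×micro: -2; S2 reads c1=-2 → after 1×micro: 0 ⇒ (c0=3, c1=-2, c2=0)
macro 7: S0 reads c1=-2 → after 2×micro: 3; S1 reads c1=-2 → after 1×micro: -2; S2 reads c1=-2 → after 1×micro: 2 ⇒ (c0=3, c1=-2, c2=2)
macro 8: S0 reads c1=-2 → after 2×micro: 3; S1 reads c1=-2 → after 1×micro: -2; S2 reads c1=-2 → after 1×micro: 0 ⇒ (c0=3, c1=-2, c2=0)
macro 9: S0 reads c1=-2 → after 2×micro: 3; S1 reads c1=-2 → after 1×micro: -2; S2 reads c1=-2 → after 1×micro: 2 ⇒ (c0=3, c1=-2, c2=2)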